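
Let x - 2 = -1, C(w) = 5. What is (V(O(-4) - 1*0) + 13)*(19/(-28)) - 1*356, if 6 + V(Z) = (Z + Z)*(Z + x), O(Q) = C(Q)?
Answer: -11241/28 ≈ -401.46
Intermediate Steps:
O(Q) = 5
x = 1 (x = 2 - 1 = 1)
V(Z) = -6 + 2*Z*(1 + Z) (V(Z) = -6 + (Z + Z)*(Z + 1) = -6 + (2*Z)*(1 + Z) = -6 + 2*Z*(1 + Z))
(V(O(-4) - 1*0) + 13)*(19/(-28)) - 1*356 = ((-6 + 2*(5 - 1*0) + 2*(5 - 1*0)²) + 13)*(19/(-28)) - 1*356 = ((-6 + 2*(5 + 0) + 2*(5 + 0)²) + 13)*(19*(-1/28)) - 356 = ((-6 + 2*5 + 2*5²) + 13)*(-19/28) - 356 = ((-6 + 10 + 2*25) + 13)*(-19/28) - 356 = ((-6 + 10 + 50) + 13)*(-19/28) - 356 = (54 + 13)*(-19/28) - 356 = 67*(-19/28) - 356 = -1273/28 - 356 = -11241/28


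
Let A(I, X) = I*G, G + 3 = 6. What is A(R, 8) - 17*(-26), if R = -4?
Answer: 430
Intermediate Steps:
G = 3 (G = -3 + 6 = 3)
A(I, X) = 3*I (A(I, X) = I*3 = 3*I)
A(R, 8) - 17*(-26) = 3*(-4) - 17*(-26) = -12 + 442 = 430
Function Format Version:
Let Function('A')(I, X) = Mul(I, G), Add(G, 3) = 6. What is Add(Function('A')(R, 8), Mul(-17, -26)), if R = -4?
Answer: 430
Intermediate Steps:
G = 3 (G = Add(-3, 6) = 3)
Function('A')(I, X) = Mul(3, I) (Function('A')(I, X) = Mul(I, 3) = Mul(3, I))
Add(Function('A')(R, 8), Mul(-17, -26)) = Add(Mul(3, -4), Mul(-17, -26)) = Add(-12, 442) = 430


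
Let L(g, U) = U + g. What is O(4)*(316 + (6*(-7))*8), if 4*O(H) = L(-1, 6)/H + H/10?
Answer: -33/4 ≈ -8.2500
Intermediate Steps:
O(H) = H/40 + 5/(4*H) (O(H) = ((6 - 1)/H + H/10)/4 = (5/H + H*(⅒))/4 = (5/H + H/10)/4 = H/40 + 5/(4*H))
O(4)*(316 + (6*(-7))*8) = ((1/40)*(50 + 4²)/4)*(316 + (6*(-7))*8) = ((1/40)*(¼)*(50 + 16))*(316 - 42*8) = ((1/40)*(¼)*66)*(316 - 336) = (33/80)*(-20) = -33/4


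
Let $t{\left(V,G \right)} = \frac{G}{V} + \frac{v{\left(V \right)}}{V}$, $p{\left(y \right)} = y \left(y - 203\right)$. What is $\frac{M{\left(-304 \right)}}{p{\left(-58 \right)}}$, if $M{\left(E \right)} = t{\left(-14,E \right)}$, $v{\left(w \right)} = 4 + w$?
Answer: $\frac{157}{105966} \approx 0.0014816$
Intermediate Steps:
$p{\left(y \right)} = y \left(-203 + y\right)$
$t{\left(V,G \right)} = \frac{G}{V} + \frac{4 + V}{V}$
$M{\left(E \right)} = \frac{5}{7} - \frac{E}{14}$ ($M{\left(E \right)} = \frac{4 + E - 14}{-14} = - \frac{-10 + E}{14} = \frac{5}{7} - \frac{E}{14}$)
$\frac{M{\left(-304 \right)}}{p{\left(-58 \right)}} = \frac{\frac{5}{7} - - \frac{152}{7}}{\left(-58\right) \left(-203 - 58\right)} = \frac{\frac{5}{7} + \frac{152}{7}}{\left(-58\right) \left(-261\right)} = \frac{157}{7 \cdot 15138} = \frac{157}{7} \cdot \frac{1}{15138} = \frac{157}{105966}$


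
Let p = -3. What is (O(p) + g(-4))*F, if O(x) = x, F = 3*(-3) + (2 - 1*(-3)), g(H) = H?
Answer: 28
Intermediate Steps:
F = -4 (F = -9 + (2 + 3) = -9 + 5 = -4)
(O(p) + g(-4))*F = (-3 - 4)*(-4) = -7*(-4) = 28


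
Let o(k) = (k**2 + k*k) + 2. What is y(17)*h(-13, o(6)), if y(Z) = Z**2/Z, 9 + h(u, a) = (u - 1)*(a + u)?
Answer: -14671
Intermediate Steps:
o(k) = 2 + 2*k**2 (o(k) = (k**2 + k**2) + 2 = 2*k**2 + 2 = 2 + 2*k**2)
h(u, a) = -9 + (-1 + u)*(a + u) (h(u, a) = -9 + (u - 1)*(a + u) = -9 + (-1 + u)*(a + u))
y(Z) = Z
y(17)*h(-13, o(6)) = 17*(-9 + (-13)**2 - (2 + 2*6**2) - 1*(-13) + (2 + 2*6**2)*(-13)) = 17*(-9 + 169 - (2 + 2*36) + 13 + (2 + 2*36)*(-13)) = 17*(-9 + 169 - (2 + 72) + 13 + (2 + 72)*(-13)) = 17*(-9 + 169 - 1*74 + 13 + 74*(-13)) = 17*(-9 + 169 - 74 + 13 - 962) = 17*(-863) = -14671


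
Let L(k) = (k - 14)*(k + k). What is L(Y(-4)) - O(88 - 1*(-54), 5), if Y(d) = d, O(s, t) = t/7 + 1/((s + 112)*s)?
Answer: 36176197/252476 ≈ 143.29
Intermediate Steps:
O(s, t) = t/7 + 1/(s*(112 + s)) (O(s, t) = t*(⅐) + 1/((112 + s)*s) = t/7 + 1/(s*(112 + s)))
L(k) = 2*k*(-14 + k) (L(k) = (-14 + k)*(2*k) = 2*k*(-14 + k))
L(Y(-4)) - O(88 - 1*(-54), 5) = 2*(-4)*(-14 - 4) - (7 + 5*(88 - 1*(-54))² + 112*(88 - 1*(-54))*5)/(7*(88 - 1*(-54))*(112 + (88 - 1*(-54)))) = 2*(-4)*(-18) - (7 + 5*(88 + 54)² + 112*(88 + 54)*5)/(7*(88 + 54)*(112 + (88 + 54))) = 144 - (7 + 5*142² + 112*142*5)/(7*142*(112 + 142)) = 144 - (7 + 5*20164 + 79520)/(7*142*254) = 144 - (7 + 100820 + 79520)/(7*142*254) = 144 - 180347/(7*142*254) = 144 - 1*180347/252476 = 144 - 180347/252476 = 36176197/252476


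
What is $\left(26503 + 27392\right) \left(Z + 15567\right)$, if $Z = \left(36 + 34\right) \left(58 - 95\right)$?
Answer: $699395415$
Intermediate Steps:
$Z = -2590$ ($Z = 70 \left(-37\right) = -2590$)
$\left(26503 + 27392\right) \left(Z + 15567\right) = \left(26503 + 27392\right) \left(-2590 + 15567\right) = 53895 \cdot 12977 = 699395415$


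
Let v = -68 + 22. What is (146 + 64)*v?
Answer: -9660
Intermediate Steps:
v = -46
(146 + 64)*v = (146 + 64)*(-46) = 210*(-46) = -9660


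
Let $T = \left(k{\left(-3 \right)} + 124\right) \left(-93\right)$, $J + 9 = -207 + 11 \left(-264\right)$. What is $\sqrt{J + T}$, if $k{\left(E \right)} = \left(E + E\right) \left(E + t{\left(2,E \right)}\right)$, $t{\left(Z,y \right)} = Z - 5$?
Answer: $60 i \sqrt{5} \approx 134.16 i$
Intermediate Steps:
$t{\left(Z,y \right)} = -5 + Z$
$k{\left(E \right)} = 2 E \left(-3 + E\right)$ ($k{\left(E \right)} = \left(E + E\right) \left(E + \left(-5 + 2\right)\right) = 2 E \left(E - 3\right) = 2 E \left(-3 + E\right)$)
$J = -3120$ ($J = -9 + \left(-207 + 11 \left(-264\right)\right) = -9 - 3111 = -3120$)
$T = -14880$ ($T = \left(2 \left(-3\right) \left(-3 - 3\right) + 124\right) \left(-93\right) = \left(2 \left(-3\right) \left(-6\right) + 124\right) \left(-93\right) = \left(36 + 124\right) \left(-93\right) = 160 \left(-93\right) = -14880$)
$\sqrt{J + T} = \sqrt{-3120 - 14880} = \sqrt{-18000} = 60 i \sqrt{5}$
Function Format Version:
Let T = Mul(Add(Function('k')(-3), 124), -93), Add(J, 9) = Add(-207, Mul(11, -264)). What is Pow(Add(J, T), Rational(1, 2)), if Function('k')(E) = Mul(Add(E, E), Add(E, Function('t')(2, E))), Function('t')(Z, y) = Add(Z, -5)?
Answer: Mul(60, I, Pow(5, Rational(1, 2))) ≈ Mul(134.16, I)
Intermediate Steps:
Function('t')(Z, y) = Add(-5, Z)
Function('k')(E) = Mul(2, E, Add(-3, E)) (Function('k')(E) = Mul(Add(E, E), Add(E, Add(-5, 2))) = Mul(Mul(2, E), Add(E, -3)) = Mul(Mul(2, E), Add(-3, E)) = Mul(2, E, Add(-3, E)))
J = -3120 (J = Add(-9, Add(-207, Mul(11, -264))) = Add(-9, Add(-207, -2904)) = Add(-9, -3111) = -3120)
T = -14880 (T = Mul(Add(Mul(2, -3, Add(-3, -3)), 124), -93) = Mul(Add(Mul(2, -3, -6), 124), -93) = Mul(Add(36, 124), -93) = Mul(160, -93) = -14880)
Pow(Add(J, T), Rational(1, 2)) = Pow(Add(-3120, -14880), Rational(1, 2)) = Pow(-18000, Rational(1, 2)) = Mul(60, I, Pow(5, Rational(1, 2)))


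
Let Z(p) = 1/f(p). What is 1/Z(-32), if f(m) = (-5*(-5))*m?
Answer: -800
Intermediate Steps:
f(m) = 25*m
Z(p) = 1/(25*p)
1/Z(-32) = 1/((1/25)/(-32)) = 1/((1/25)*(-1/32)) = 1/(-1/800) = -800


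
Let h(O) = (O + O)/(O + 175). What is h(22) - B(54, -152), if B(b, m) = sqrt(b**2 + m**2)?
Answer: 44/197 - 2*sqrt(6505) ≈ -161.08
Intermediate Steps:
h(O) = 2*O/(175 + O) (h(O) = (2*O)/(175 + O) = 2*O/(175 + O))
h(22) - B(54, -152) = 2*22/(175 + 22) - sqrt(54**2 + (-152)**2) = 2*22/197 - sqrt(2916 + 23104) = 2*22*(1/197) - sqrt(26020) = 44/197 - 2*sqrt(6505)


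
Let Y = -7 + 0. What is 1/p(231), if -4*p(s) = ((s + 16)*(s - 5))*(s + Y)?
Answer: -1/3126032 ≈ -3.1989e-7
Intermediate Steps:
Y = -7
p(s) = -(-7 + s)*(-5 + s)*(16 + s)/4 (p(s) = -(s + 16)*(s - 5)*(s - 7)/4 = -(16 + s)*(-5 + s)*(-7 + s)/4 = -(-5 + s)*(16 + s)*(-7 + s)/4 = -(-7 + s)*(-5 + s)*(16 + s)/4)
1/p(231) = 1/(-140 - 1*231² - ¼*231³ + (157/4)*231) = 1/(-140 - 1*53361 - ¼*12326391 + 36267/4) = 1/(-140 - 53361 - 12326391/4 + 36267/4) = 1/(-3126032) = -1/3126032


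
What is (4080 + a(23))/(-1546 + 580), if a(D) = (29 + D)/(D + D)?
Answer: -46933/11109 ≈ -4.2248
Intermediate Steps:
a(D) = (29 + D)/(2*D) (a(D) = (29 + D)/((2*D)) = (29 + D)*(1/(2*D)) = (29 + D)/(2*D))
(4080 + a(23))/(-1546 + 580) = (4080 + (½)*(29 + 23)/23)/(-1546 + 580) = (4080 + (½)*(1/23)*52)/(-966) = (4080 + 26/23)*(-1/966) = (93866/23)*(-1/966) = -46933/11109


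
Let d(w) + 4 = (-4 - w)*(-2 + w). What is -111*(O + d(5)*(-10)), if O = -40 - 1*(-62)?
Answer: -36852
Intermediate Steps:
d(w) = -4 + (-4 - w)*(-2 + w)
O = 22 (O = -40 + 62 = 22)
-111*(O + d(5)*(-10)) = -111*(22 + (4 - 1*5**2 - 2*5)*(-10)) = -111*(22 + (4 - 1*25 - 10)*(-10)) = -111*(22 + (4 - 25 - 10)*(-10)) = -111*(22 - 31*(-10)) = -111*(22 + 310) = -111*332 = -36852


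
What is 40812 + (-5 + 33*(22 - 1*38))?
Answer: 40279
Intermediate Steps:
40812 + (-5 + 33*(22 - 1*38)) = 40812 + (-5 + 33*(22 - 38)) = 40812 + (-5 + 33*(-16)) = 40812 + (-5 - 528) = 40812 - 533 = 40279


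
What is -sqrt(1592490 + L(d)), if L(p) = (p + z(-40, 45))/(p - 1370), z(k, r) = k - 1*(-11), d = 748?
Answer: -sqrt(616108453942)/622 ≈ -1261.9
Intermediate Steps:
z(k, r) = 11 + k (z(k, r) = k + 11 = 11 + k)
L(p) = (-29 + p)/(-1370 + p) (L(p) = (p + (11 - 40))/(p - 1370) = (p - 29)/(-1370 + p) = (-29 + p)/(-1370 + p))
-sqrt(1592490 + L(d)) = -sqrt(1592490 + (-29 + 748)/(-1370 + 748)) = -sqrt(1592490 + 719/(-622)) = -sqrt(1592490 - 1/622*719) = -sqrt(1592490 - 719/622) = -sqrt(990528061/622) = -sqrt(616108453942)/622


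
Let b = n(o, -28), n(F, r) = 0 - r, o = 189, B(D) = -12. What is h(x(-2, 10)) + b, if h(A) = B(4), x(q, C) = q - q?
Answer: 16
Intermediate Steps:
x(q, C) = 0
h(A) = -12
n(F, r) = -r
b = 28 (b = -1*(-28) = 28)
h(x(-2, 10)) + b = -12 + 28 = 16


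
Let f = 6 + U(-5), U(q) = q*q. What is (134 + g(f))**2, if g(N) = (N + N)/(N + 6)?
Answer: 25200400/1369 ≈ 18408.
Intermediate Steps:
U(q) = q**2
f = 31 (f = 6 + (-5)**2 = 6 + 25 = 31)
g(N) = 2*N/(6 + N) (g(N) = (2*N)/(6 + N) = 2*N/(6 + N))
(134 + g(f))**2 = (134 + 2*31/(6 + 31))**2 = (134 + 2*31/37)**2 = (134 + 2*31*(1/37))**2 = (134 + 62/37)**2 = (5020/37)**2 = 25200400/1369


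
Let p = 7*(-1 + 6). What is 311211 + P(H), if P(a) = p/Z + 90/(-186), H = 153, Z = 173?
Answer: 1669023083/5363 ≈ 3.1121e+5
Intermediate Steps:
p = 35 (p = 7*5 = 35)
P(a) = -1510/5363 (P(a) = 35/173 + 90/(-186) = 35*(1/173) + 90*(-1/186) = 35/173 - 15/31 = -1510/5363)
311211 + P(H) = 311211 - 1510/5363 = 1669023083/5363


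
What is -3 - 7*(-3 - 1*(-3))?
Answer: -3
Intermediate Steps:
-3 - 7*(-3 - 1*(-3)) = -3 - 7*(-3 + 3) = -3 - 7*0 = -3 + 0 = -3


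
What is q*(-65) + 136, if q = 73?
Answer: -4609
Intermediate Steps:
q*(-65) + 136 = 73*(-65) + 136 = -4745 + 136 = -4609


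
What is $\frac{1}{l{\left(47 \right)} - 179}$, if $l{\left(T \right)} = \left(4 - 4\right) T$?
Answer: $- \frac{1}{179} \approx -0.0055866$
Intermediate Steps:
$l{\left(T \right)} = 0$ ($l{\left(T \right)} = 0 T = 0$)
$\frac{1}{l{\left(47 \right)} - 179} = \frac{1}{0 - 179} = \frac{1}{-179} = - \frac{1}{179}$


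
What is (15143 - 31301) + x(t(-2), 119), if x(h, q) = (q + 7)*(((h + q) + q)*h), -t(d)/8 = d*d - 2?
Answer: -463710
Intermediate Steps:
t(d) = 16 - 8*d**2 (t(d) = -8*(d*d - 2) = -8*(d**2 - 2) = -8*(-2 + d**2) = 16 - 8*d**2)
x(h, q) = h*(7 + q)*(h + 2*q) (x(h, q) = (7 + q)*((h + 2*q)*h) = (7 + q)*(h*(h + 2*q)) = h*(7 + q)*(h + 2*q))
(15143 - 31301) + x(t(-2), 119) = (15143 - 31301) + (16 - 8*(-2)**2)*(2*119**2 + 7*(16 - 8*(-2)**2) + 14*119 + (16 - 8*(-2)**2)*119) = -16158 + (16 - 8*4)*(2*14161 + 7*(16 - 8*4) + 1666 + (16 - 8*4)*119) = -16158 + (16 - 32)*(28322 + 7*(16 - 32) + 1666 + (16 - 32)*119) = -16158 - 16*(28322 + 7*(-16) + 1666 - 16*119) = -16158 - 16*(28322 - 112 + 1666 - 1904) = -16158 - 16*27972 = -16158 - 447552 = -463710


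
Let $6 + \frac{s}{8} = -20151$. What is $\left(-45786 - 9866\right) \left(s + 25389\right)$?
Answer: $7561270284$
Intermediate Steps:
$s = -161256$ ($s = -48 + 8 \left(-20151\right) = -48 - 161208 = -161256$)
$\left(-45786 - 9866\right) \left(s + 25389\right) = \left(-45786 - 9866\right) \left(-161256 + 25389\right) = \left(-55652\right) \left(-135867\right) = 7561270284$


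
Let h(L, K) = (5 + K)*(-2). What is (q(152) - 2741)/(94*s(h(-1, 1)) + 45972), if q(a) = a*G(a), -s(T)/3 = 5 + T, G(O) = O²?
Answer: 1169689/15982 ≈ 73.188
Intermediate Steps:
h(L, K) = -10 - 2*K
s(T) = -15 - 3*T (s(T) = -3*(5 + T) = -15 - 3*T)
q(a) = a³ (q(a) = a*a² = a³)
(q(152) - 2741)/(94*s(h(-1, 1)) + 45972) = (152³ - 2741)/(94*(-15 - 3*(-10 - 2*1)) + 45972) = (3511808 - 2741)/(94*(-15 - 3*(-10 - 2)) + 45972) = 3509067/(94*(-15 - 3*(-12)) + 45972) = 3509067/(94*(-15 + 36) + 45972) = 3509067/(94*21 + 45972) = 3509067/(1974 + 45972) = 3509067/47946 = 3509067*(1/47946) = 1169689/15982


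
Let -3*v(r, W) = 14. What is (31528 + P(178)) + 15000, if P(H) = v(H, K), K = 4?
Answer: 139570/3 ≈ 46523.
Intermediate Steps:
v(r, W) = -14/3 (v(r, W) = -⅓*14 = -14/3)
P(H) = -14/3
(31528 + P(178)) + 15000 = (31528 - 14/3) + 15000 = 94570/3 + 15000 = 139570/3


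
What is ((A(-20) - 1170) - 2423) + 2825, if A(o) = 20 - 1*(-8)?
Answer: -740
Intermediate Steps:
A(o) = 28 (A(o) = 20 + 8 = 28)
((A(-20) - 1170) - 2423) + 2825 = ((28 - 1170) - 2423) + 2825 = (-1142 - 2423) + 2825 = -3565 + 2825 = -740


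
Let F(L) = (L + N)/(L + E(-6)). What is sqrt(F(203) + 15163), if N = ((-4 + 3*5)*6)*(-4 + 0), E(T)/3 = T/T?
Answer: sqrt(643444502)/206 ≈ 123.14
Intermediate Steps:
E(T) = 3 (E(T) = 3*(T/T) = 3*1 = 3)
N = -264 (N = ((-4 + 15)*6)*(-4) = (11*6)*(-4) = 66*(-4) = -264)
F(L) = (-264 + L)/(3 + L) (F(L) = (L - 264)/(L + 3) = (-264 + L)/(3 + L))
sqrt(F(203) + 15163) = sqrt((-264 + 203)/(3 + 203) + 15163) = sqrt(-61/206 + 15163) = sqrt(3123517/206) = sqrt(643444502)/206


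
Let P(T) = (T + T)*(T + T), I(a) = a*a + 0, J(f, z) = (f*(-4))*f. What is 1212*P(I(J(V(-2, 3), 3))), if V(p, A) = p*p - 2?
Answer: 317718528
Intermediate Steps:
V(p, A) = -2 + p² (V(p, A) = p² - 2 = -2 + p²)
J(f, z) = -4*f² (J(f, z) = (-4*f)*f = -4*f²)
I(a) = a² (I(a) = a² + 0 = a²)
P(T) = 4*T² (P(T) = (2*T)*(2*T) = 4*T²)
1212*P(I(J(V(-2, 3), 3))) = 1212*(4*((-4*(-2 + (-2)²)²)²)²) = 1212*(4*((-4*(-2 + 4)²)²)²) = 1212*(4*((-4*2²)²)²) = 1212*(4*((-4*4)²)²) = 1212*(4*((-16)²)²) = 1212*(4*256²) = 1212*(4*65536) = 1212*262144 = 317718528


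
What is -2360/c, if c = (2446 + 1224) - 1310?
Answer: -1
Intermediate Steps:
c = 2360 (c = 3670 - 1310 = 2360)
-2360/c = -2360/2360 = -2360*1/2360 = -1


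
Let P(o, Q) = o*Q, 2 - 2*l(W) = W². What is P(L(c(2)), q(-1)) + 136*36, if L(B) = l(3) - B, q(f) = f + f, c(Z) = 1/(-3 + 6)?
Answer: 14711/3 ≈ 4903.7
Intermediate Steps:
l(W) = 1 - W²/2
c(Z) = ⅓ (c(Z) = 1/3 = ⅓)
q(f) = 2*f
L(B) = -7/2 - B (L(B) = (1 - ½*3²) - B = (1 - ½*9) - B = (1 - 9/2) - B = -7/2 - B)
P(o, Q) = Q*o
P(L(c(2)), q(-1)) + 136*36 = (2*(-1))*(-7/2 - 1*⅓) + 136*36 = -2*(-7/2 - ⅓) + 4896 = -2*(-23/6) + 4896 = 23/3 + 4896 = 14711/3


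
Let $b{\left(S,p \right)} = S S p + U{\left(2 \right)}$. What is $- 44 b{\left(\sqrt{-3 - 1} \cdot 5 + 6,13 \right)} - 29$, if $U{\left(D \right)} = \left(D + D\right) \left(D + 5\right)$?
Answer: $35347 - 68640 i \approx 35347.0 - 68640.0 i$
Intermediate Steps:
$U{\left(D \right)} = 2 D \left(5 + D\right)$
$b{\left(S,p \right)} = 28 + p S^{2}$ ($b{\left(S,p \right)} = S S p + 2 \cdot 2 \left(5 + 2\right) = S^{2} p + 2 \cdot 2 \cdot 7 = p S^{2} + 28 = 28 + p S^{2}$)
$- 44 b{\left(\sqrt{-3 - 1} \cdot 5 + 6,13 \right)} - 29 = - 44 \left(28 + 13 \left(\sqrt{-3 - 1} \cdot 5 + 6\right)^{2}\right) - 29 = - 44 \left(28 + 13 \left(\sqrt{-4} \cdot 5 + 6\right)^{2}\right) - 29 = - 44 \left(28 + 13 \left(2 i 5 + 6\right)^{2}\right) - 29 = - 44 \left(28 + 13 \left(10 i + 6\right)^{2}\right) - 29 = - 44 \left(28 + 13 \left(6 + 10 i\right)^{2}\right) - 29 = \left(-1232 - 572 \left(6 + 10 i\right)^{2}\right) - 29 = -1261 - 572 \left(6 + 10 i\right)^{2}$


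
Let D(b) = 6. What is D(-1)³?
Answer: 216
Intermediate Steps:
D(-1)³ = 6³ = 216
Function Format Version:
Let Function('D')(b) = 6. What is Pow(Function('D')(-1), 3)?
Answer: 216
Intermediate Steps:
Pow(Function('D')(-1), 3) = Pow(6, 3) = 216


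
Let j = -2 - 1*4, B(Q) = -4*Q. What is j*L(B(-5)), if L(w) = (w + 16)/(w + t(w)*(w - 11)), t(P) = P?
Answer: -27/25 ≈ -1.0800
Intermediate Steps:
j = -6 (j = -2 - 4 = -6)
L(w) = (16 + w)/(w + w*(-11 + w)) (L(w) = (w + 16)/(w + w*(w - 11)) = (16 + w)/(w + w*(-11 + w)))
j*L(B(-5)) = -6*(16 - 4*(-5))/(((-4*(-5)))*(-10 - 4*(-5))) = -6*(16 + 20)/(20*(-10 + 20)) = -3*36/(10*10) = -6*9/50 = -27/25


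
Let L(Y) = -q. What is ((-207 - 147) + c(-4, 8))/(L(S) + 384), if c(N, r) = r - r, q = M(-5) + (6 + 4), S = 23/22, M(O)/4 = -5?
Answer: -177/197 ≈ -0.89848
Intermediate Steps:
M(O) = -20 (M(O) = 4*(-5) = -20)
S = 23/22 (S = 23*(1/22) = 23/22 ≈ 1.0455)
q = -10 (q = -20 + (6 + 4) = -20 + 10 = -10)
c(N, r) = 0
L(Y) = 10 (L(Y) = -1*(-10) = 10)
((-207 - 147) + c(-4, 8))/(L(S) + 384) = ((-207 - 147) + 0)/(10 + 384) = (-354 + 0)/394 = -354*1/394 = -177/197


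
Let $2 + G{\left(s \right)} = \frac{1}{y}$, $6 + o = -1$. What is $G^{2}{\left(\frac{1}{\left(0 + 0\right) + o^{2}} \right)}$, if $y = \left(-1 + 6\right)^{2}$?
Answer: $\frac{2401}{625} \approx 3.8416$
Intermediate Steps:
$o = -7$ ($o = -6 - 1 = -7$)
$y = 25$ ($y = 5^{2} = 25$)
$G{\left(s \right)} = - \frac{49}{25}$ ($G{\left(s \right)} = -2 + \frac{1}{25} = - \frac{49}{25}$)
$G^{2}{\left(\frac{1}{\left(0 + 0\right) + o^{2}} \right)} = \left(- \frac{49}{25}\right)^{2} = \frac{2401}{625}$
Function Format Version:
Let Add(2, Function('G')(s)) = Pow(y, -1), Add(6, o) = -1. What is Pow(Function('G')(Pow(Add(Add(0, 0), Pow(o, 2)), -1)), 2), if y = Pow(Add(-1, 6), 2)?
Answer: Rational(2401, 625) ≈ 3.8416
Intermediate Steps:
o = -7 (o = Add(-6, -1) = -7)
y = 25 (y = Pow(5, 2) = 25)
Function('G')(s) = Rational(-49, 25) (Function('G')(s) = Add(-2, Pow(25, -1)) = Add(-2, Rational(1, 25)) = Rational(-49, 25))
Pow(Function('G')(Pow(Add(Add(0, 0), Pow(o, 2)), -1)), 2) = Pow(Rational(-49, 25), 2) = Rational(2401, 625)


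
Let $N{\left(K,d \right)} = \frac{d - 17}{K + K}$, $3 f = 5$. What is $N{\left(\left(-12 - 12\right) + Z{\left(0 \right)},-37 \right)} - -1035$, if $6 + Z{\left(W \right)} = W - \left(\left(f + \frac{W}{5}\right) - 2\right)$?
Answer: $\frac{92196}{89} \approx 1035.9$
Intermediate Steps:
$f = \frac{5}{3}$ ($f = \frac{1}{3} \cdot 5 = \frac{5}{3} \approx 1.6667$)
$Z{\left(W \right)} = - \frac{17}{3} + \frac{4 W}{5}$ ($Z{\left(W \right)} = -6 - \left(- \frac{1}{3} - W + \frac{W}{5}\right) = -6 - \left(- \frac{1}{3} - W + W \frac{1}{5}\right) = -6 + \left(W - \left(\left(\frac{5}{3} + \frac{W}{5}\right) - 2\right)\right) = -6 + \left(W - \left(- \frac{1}{3} + \frac{W}{5}\right)\right) = -6 + \left(\frac{1}{3} + \frac{4 W}{5}\right) = - \frac{17}{3} + \frac{4 W}{5}$)
$N{\left(K,d \right)} = \frac{-17 + d}{2 K}$
$N{\left(\left(-12 - 12\right) + Z{\left(0 \right)},-37 \right)} - -1035 = \frac{-17 - 37}{2 \left(\left(-12 - 12\right) + \left(- \frac{17}{3} + \frac{4}{5} \cdot 0\right)\right)} - -1035 = \frac{1}{2} \frac{1}{-24 + \left(- \frac{17}{3} + 0\right)} \left(-54\right) + 1035 = \frac{1}{2} \frac{1}{-24 - \frac{17}{3}} \left(-54\right) + 1035 = \frac{1}{2} \frac{1}{- \frac{89}{3}} \left(-54\right) + 1035 = \frac{1}{2} \left(- \frac{3}{89}\right) \left(-54\right) + 1035 = \frac{81}{89} + 1035 = \frac{92196}{89}$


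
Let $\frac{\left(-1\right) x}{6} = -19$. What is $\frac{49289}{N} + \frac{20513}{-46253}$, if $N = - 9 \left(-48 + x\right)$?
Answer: $- \frac{2291948839}{27474282} \approx -83.422$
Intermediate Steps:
$x = 114$ ($x = \left(-6\right) \left(-19\right) = 114$)
$N = -594$ ($N = - 9 \left(-48 + 114\right) = \left(-9\right) 66 = -594$)
$\frac{49289}{N} + \frac{20513}{-46253} = \frac{49289}{-594} + \frac{20513}{-46253} = 49289 \left(- \frac{1}{594}\right) + 20513 \left(- \frac{1}{46253}\right) = - \frac{49289}{594} - \frac{20513}{46253} = - \frac{2291948839}{27474282}$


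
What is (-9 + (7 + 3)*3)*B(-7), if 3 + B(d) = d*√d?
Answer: -63 - 147*I*√7 ≈ -63.0 - 388.93*I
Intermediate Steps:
B(d) = -3 + d^(3/2) (B(d) = -3 + d*√d = -3 + d^(3/2))
(-9 + (7 + 3)*3)*B(-7) = (-9 + (7 + 3)*3)*(-3 + (-7)^(3/2)) = (-9 + 10*3)*(-3 - 7*I*√7) = (-9 + 30)*(-3 - 7*I*√7) = 21*(-3 - 7*I*√7) = -63 - 147*I*√7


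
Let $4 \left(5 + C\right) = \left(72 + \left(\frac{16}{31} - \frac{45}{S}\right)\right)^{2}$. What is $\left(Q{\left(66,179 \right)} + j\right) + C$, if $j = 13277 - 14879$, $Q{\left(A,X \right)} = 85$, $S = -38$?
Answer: $- \frac{910681431}{5550736} \approx -164.06$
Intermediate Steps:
$j = -1602$ ($j = 13277 - 14879 = -1602$)
$C = \frac{7509785081}{5550736}$ ($C = -5 + \frac{\left(72 + \left(\frac{16}{31} - \frac{45}{-38}\right)\right)^{2}}{4} = -5 + \frac{\left(72 + \left(16 \cdot \frac{1}{31} - - \frac{45}{38}\right)\right)^{2}}{4} = -5 + \frac{\left(72 + \left(\frac{16}{31} + \frac{45}{38}\right)\right)^{2}}{4} = -5 + \frac{\left(72 + \frac{2003}{1178}\right)^{2}}{4} = -5 + \frac{\left(\frac{86819}{1178}\right)^{2}}{4} = -5 + \frac{1}{4} \cdot \frac{7537538761}{1387684} = -5 + \frac{7537538761}{5550736} = \frac{7509785081}{5550736} \approx 1352.9$)
$\left(Q{\left(66,179 \right)} + j\right) + C = \left(85 - 1602\right) + \frac{7509785081}{5550736} = -1517 + \frac{7509785081}{5550736} = - \frac{910681431}{5550736}$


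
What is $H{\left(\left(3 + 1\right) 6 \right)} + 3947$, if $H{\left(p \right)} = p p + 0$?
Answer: $4523$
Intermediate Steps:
$H{\left(p \right)} = p^{2}$ ($H{\left(p \right)} = p^{2} + 0 = p^{2}$)
$H{\left(\left(3 + 1\right) 6 \right)} + 3947 = \left(\left(3 + 1\right) 6\right)^{2} + 3947 = \left(4 \cdot 6\right)^{2} + 3947 = 24^{2} + 3947 = 576 + 3947 = 4523$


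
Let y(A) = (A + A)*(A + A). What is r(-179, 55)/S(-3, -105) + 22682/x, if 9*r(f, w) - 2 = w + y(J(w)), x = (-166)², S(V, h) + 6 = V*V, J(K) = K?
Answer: 167805353/372006 ≈ 451.08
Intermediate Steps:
S(V, h) = -6 + V² (S(V, h) = -6 + V*V = -6 + V²)
x = 27556
y(A) = 4*A² (y(A) = (2*A)*(2*A) = 4*A²)
r(f, w) = 2/9 + w/9 + 4*w²/9 (r(f, w) = 2/9 + (w + 4*w²)/9 = 2/9 + (w/9 + 4*w²/9) = 2/9 + w/9 + 4*w²/9)
r(-179, 55)/S(-3, -105) + 22682/x = (2/9 + (⅑)*55 + (4/9)*55²)/(-6 + (-3)²) + 22682/27556 = (2/9 + 55/9 + (4/9)*3025)/(-6 + 9) + 22682*(1/27556) = (2/9 + 55/9 + 12100/9)/3 + 11341/13778 = (12157/9)*(⅓) + 11341/13778 = 12157/27 + 11341/13778 = 167805353/372006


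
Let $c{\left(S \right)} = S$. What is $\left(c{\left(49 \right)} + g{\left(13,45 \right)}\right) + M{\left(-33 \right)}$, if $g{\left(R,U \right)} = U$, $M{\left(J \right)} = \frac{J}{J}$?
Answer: $95$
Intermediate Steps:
$M{\left(J \right)} = 1$
$\left(c{\left(49 \right)} + g{\left(13,45 \right)}\right) + M{\left(-33 \right)} = \left(49 + 45\right) + 1 = 94 + 1 = 95$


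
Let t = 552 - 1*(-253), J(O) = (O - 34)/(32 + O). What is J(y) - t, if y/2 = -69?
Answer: -42579/53 ≈ -803.38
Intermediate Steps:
y = -138 (y = 2*(-69) = -138)
J(O) = (-34 + O)/(32 + O)
t = 805 (t = 552 + 253 = 805)
J(y) - t = (-34 - 138)/(32 - 138) - 1*805 = -172/(-106) - 805 = -1/106*(-172) - 805 = 86/53 - 805 = -42579/53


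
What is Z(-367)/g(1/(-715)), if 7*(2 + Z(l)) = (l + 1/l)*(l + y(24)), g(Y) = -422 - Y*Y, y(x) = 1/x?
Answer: -303179818144775/6650738725428 ≈ -45.586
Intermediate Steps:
g(Y) = -422 - Y**2
Z(l) = -2 + (1/24 + l)*(l + 1/l)/7 (Z(l) = -2 + ((l + 1/l)*(l + 1/24))/7 = -2 + ((l + 1/l)*(1/24 + l))/7 = -2 + ((1/24 + l)*(l + 1/l))/7 = -2 + (1/24 + l)*(l + 1/l)/7)
Z(-367)/g(1/(-715)) = ((1/168)*(1 - 367*(-312 - 367 + 24*(-367)**2))/(-367))/(-422 - (1/(-715))**2) = ((1/168)*(-1/367)*(1 - 367*(-312 - 367 + 24*134689)))/(-422 - (-1/715)**2) = ((1/168)*(-1/367)*(1 - 367*(-312 - 367 + 3232536)))/(-422 - 1*1/511225) = ((1/168)*(-1/367)*(1 - 367*3231857))/(-422 - 1/511225) = ((1/168)*(-1/367)*(1 - 1186091519))/(-215736951/511225) = ((1/168)*(-1/367)*(-1186091518))*(-511225/215736951) = (593045759/30828)*(-511225/215736951) = -303179818144775/6650738725428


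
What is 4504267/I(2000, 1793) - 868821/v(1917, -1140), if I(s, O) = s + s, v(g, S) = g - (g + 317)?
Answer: 4903136639/1268000 ≈ 3866.8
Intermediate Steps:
v(g, S) = -317 (v(g, S) = g - (317 + g) = g + (-317 - g) = -317)
I(s, O) = 2*s
4504267/I(2000, 1793) - 868821/v(1917, -1140) = 4504267/((2*2000)) - 868821/(-317) = 4504267/4000 - 868821*(-1/317) = 4504267*(1/4000) + 868821/317 = 4504267/4000 + 868821/317 = 4903136639/1268000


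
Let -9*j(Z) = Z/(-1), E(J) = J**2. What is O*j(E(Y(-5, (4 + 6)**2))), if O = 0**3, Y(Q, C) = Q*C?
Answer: 0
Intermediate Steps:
Y(Q, C) = C*Q
O = 0
j(Z) = Z/9 (j(Z) = -Z/(9*(-1)) = -Z*(-1)/9 = -(-1)*Z/9 = Z/9)
O*j(E(Y(-5, (4 + 6)**2))) = 0*(((4 + 6)**2*(-5))**2/9) = 0*((10**2*(-5))**2/9) = 0*((100*(-5))**2/9) = 0*((1/9)*(-500)**2) = 0*((1/9)*250000) = 0*(250000/9) = 0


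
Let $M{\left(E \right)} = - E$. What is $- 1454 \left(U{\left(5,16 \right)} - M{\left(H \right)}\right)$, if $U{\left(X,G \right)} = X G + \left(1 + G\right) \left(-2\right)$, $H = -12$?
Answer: $-49436$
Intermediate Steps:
$U{\left(X,G \right)} = -2 - 2 G + G X$ ($U{\left(X,G \right)} = G X - \left(2 + 2 G\right) = -2 - 2 G + G X$)
$- 1454 \left(U{\left(5,16 \right)} - M{\left(H \right)}\right) = - 1454 \left(\left(-2 - 32 + 16 \cdot 5\right) - \left(-1\right) \left(-12\right)\right) = - 1454 \left(\left(-2 - 32 + 80\right) - 12\right) = - 1454 \left(46 - 12\right) = \left(-1454\right) 34 = -49436$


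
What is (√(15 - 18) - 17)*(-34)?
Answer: 578 - 34*I*√3 ≈ 578.0 - 58.89*I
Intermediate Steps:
(√(15 - 18) - 17)*(-34) = (√(-3) - 17)*(-34) = (I*√3 - 17)*(-34) = (-17 + I*√3)*(-34) = 578 - 34*I*√3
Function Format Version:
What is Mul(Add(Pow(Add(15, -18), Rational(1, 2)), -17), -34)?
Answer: Add(578, Mul(-34, I, Pow(3, Rational(1, 2)))) ≈ Add(578.00, Mul(-58.890, I))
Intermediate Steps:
Mul(Add(Pow(Add(15, -18), Rational(1, 2)), -17), -34) = Mul(Add(Pow(-3, Rational(1, 2)), -17), -34) = Mul(Add(Mul(I, Pow(3, Rational(1, 2))), -17), -34) = Mul(Add(-17, Mul(I, Pow(3, Rational(1, 2)))), -34) = Add(578, Mul(-34, I, Pow(3, Rational(1, 2))))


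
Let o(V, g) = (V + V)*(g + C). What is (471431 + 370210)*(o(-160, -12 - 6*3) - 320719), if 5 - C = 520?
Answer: -123148069479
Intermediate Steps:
C = -515 (C = 5 - 1*520 = 5 - 520 = -515)
o(V, g) = 2*V*(-515 + g) (o(V, g) = (V + V)*(g - 515) = (2*V)*(-515 + g) = 2*V*(-515 + g))
(471431 + 370210)*(o(-160, -12 - 6*3) - 320719) = (471431 + 370210)*(2*(-160)*(-515 + (-12 - 6*3)) - 320719) = 841641*(2*(-160)*(-515 + (-12 - 18)) - 320719) = 841641*(2*(-160)*(-515 - 30) - 320719) = 841641*(2*(-160)*(-545) - 320719) = 841641*(174400 - 320719) = 841641*(-146319) = -123148069479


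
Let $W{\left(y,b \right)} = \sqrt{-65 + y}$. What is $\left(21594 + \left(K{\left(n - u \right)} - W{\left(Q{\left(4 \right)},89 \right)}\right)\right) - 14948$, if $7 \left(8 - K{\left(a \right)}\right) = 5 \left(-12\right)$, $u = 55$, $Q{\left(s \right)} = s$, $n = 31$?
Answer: $\frac{46638}{7} - i \sqrt{61} \approx 6662.6 - 7.8102 i$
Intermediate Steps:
$K{\left(a \right)} = \frac{116}{7}$ ($K{\left(a \right)} = 8 - \frac{5 \left(-12\right)}{7} = 8 - - \frac{60}{7} = 8 + \frac{60}{7} = \frac{116}{7}$)
$\left(21594 + \left(K{\left(n - u \right)} - W{\left(Q{\left(4 \right)},89 \right)}\right)\right) - 14948 = \left(21594 + \left(\frac{116}{7} - \sqrt{-65 + 4}\right)\right) - 14948 = \left(21594 + \left(\frac{116}{7} - \sqrt{-61}\right)\right) - 14948 = \left(21594 + \left(\frac{116}{7} - i \sqrt{61}\right)\right) - 14948 = \left(\frac{151274}{7} - i \sqrt{61}\right) - 14948 = \frac{46638}{7} - i \sqrt{61}$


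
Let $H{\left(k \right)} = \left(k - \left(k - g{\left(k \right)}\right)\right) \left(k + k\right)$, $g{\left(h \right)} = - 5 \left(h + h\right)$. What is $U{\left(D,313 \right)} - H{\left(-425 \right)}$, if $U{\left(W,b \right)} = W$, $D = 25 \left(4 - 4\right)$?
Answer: $3612500$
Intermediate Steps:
$g{\left(h \right)} = - 10 h$ ($g{\left(h \right)} = - 5 \cdot 2 h = - 10 h$)
$D = 0$ ($D = 25 \left(4 - 4\right) = 25 \cdot 0 = 0$)
$H{\left(k \right)} = - 20 k^{2}$ ($H{\left(k \right)} = \left(k - 11 k\right) \left(k + k\right) = \left(k - 11 k\right) 2 k = - 10 k 2 k = - 20 k^{2}$)
$U{\left(D,313 \right)} - H{\left(-425 \right)} = 0 - - 20 \left(-425\right)^{2} = 0 - \left(-20\right) 180625 = 0 - -3612500 = 0 + 3612500 = 3612500$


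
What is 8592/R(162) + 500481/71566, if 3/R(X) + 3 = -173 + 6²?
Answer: -28694602879/71566 ≈ -4.0095e+5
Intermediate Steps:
R(X) = -3/140 (R(X) = 3/(-3 + (-173 + 6²)) = 3/(-3 + (-173 + 36)) = 3/(-3 - 137) = 3/(-140) = 3*(-1/140) = -3/140)
8592/R(162) + 500481/71566 = 8592/(-3/140) + 500481/71566 = 8592*(-140/3) + 500481*(1/71566) = -400960 + 500481/71566 = -28694602879/71566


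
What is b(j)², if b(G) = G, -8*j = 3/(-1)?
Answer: 9/64 ≈ 0.14063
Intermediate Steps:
j = 3/8 (j = -3/(8*(-1)) = -3*(-1)/8 = -⅛*(-3) = 3/8 ≈ 0.37500)
b(j)² = (3/8)² = 9/64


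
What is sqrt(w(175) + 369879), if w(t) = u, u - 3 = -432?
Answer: 15*sqrt(1642) ≈ 607.82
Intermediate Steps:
u = -429 (u = 3 - 432 = -429)
w(t) = -429
sqrt(w(175) + 369879) = sqrt(-429 + 369879) = sqrt(369450) = 15*sqrt(1642)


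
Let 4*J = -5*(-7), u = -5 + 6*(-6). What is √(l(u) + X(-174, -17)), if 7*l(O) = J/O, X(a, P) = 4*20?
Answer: √537715/82 ≈ 8.9426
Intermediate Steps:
X(a, P) = 80
u = -41 (u = -5 - 36 = -41)
J = 35/4 (J = (-5*(-7))/4 = (¼)*35 = 35/4 ≈ 8.7500)
l(O) = 5/(4*O) (l(O) = (35/(4*O))/7 = 5/(4*O))
√(l(u) + X(-174, -17)) = √((5/4)/(-41) + 80) = √((5/4)*(-1/41) + 80) = √(-5/164 + 80) = √(13115/164) = √537715/82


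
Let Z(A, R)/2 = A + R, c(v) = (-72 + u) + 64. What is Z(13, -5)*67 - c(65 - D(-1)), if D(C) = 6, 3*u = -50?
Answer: 3290/3 ≈ 1096.7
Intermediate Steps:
u = -50/3 (u = (1/3)*(-50) = -50/3 ≈ -16.667)
c(v) = -74/3 (c(v) = (-72 - 50/3) + 64 = -266/3 + 64 = -74/3)
Z(A, R) = 2*A + 2*R (Z(A, R) = 2*(A + R) = 2*A + 2*R)
Z(13, -5)*67 - c(65 - D(-1)) = (2*13 + 2*(-5))*67 - 1*(-74/3) = (26 - 10)*67 + 74/3 = 16*67 + 74/3 = 1072 + 74/3 = 3290/3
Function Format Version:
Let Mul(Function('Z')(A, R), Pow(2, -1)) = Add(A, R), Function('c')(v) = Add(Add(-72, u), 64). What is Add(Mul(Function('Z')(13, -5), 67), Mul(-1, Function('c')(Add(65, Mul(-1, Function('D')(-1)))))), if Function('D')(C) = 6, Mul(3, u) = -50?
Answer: Rational(3290, 3) ≈ 1096.7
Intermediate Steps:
u = Rational(-50, 3) (u = Mul(Rational(1, 3), -50) = Rational(-50, 3) ≈ -16.667)
Function('c')(v) = Rational(-74, 3) (Function('c')(v) = Add(Add(-72, Rational(-50, 3)), 64) = Add(Rational(-266, 3), 64) = Rational(-74, 3))
Function('Z')(A, R) = Add(Mul(2, A), Mul(2, R)) (Function('Z')(A, R) = Mul(2, Add(A, R)) = Add(Mul(2, A), Mul(2, R)))
Add(Mul(Function('Z')(13, -5), 67), Mul(-1, Function('c')(Add(65, Mul(-1, Function('D')(-1)))))) = Add(Mul(Add(Mul(2, 13), Mul(2, -5)), 67), Mul(-1, Rational(-74, 3))) = Add(Mul(Add(26, -10), 67), Rational(74, 3)) = Add(Mul(16, 67), Rational(74, 3)) = Add(1072, Rational(74, 3)) = Rational(3290, 3)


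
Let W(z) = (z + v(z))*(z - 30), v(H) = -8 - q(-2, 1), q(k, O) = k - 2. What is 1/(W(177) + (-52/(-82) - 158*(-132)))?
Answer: 41/1897793 ≈ 2.1604e-5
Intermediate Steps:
q(k, O) = -2 + k
v(H) = -4 (v(H) = -8 - (-2 - 2) = -8 - 1*(-4) = -8 + 4 = -4)
W(z) = (-30 + z)*(-4 + z) (W(z) = (z - 4)*(z - 30) = (-4 + z)*(-30 + z) = (-30 + z)*(-4 + z))
1/(W(177) + (-52/(-82) - 158*(-132))) = 1/((120 + 177**2 - 34*177) + (-52/(-82) - 158*(-132))) = 1/((120 + 31329 - 6018) + (-52*(-1/82) + 20856)) = 1/(25431 + (26/41 + 20856)) = 1/(25431 + 855122/41) = 1/(1897793/41) = 41/1897793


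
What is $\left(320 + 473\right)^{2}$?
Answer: $628849$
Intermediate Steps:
$\left(320 + 473\right)^{2} = 793^{2} = 628849$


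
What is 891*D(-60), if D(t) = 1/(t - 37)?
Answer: -891/97 ≈ -9.1856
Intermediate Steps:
D(t) = 1/(-37 + t)
891*D(-60) = 891/(-37 - 60) = 891/(-97) = 891*(-1/97) = -891/97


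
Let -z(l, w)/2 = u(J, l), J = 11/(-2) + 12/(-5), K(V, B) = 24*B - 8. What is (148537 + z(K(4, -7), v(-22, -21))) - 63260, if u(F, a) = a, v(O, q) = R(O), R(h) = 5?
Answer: 85629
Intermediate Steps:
K(V, B) = -8 + 24*B
J = -79/10 (J = 11*(-½) + 12*(-⅕) = -11/2 - 12/5 = -79/10 ≈ -7.9000)
v(O, q) = 5
z(l, w) = -2*l
(148537 + z(K(4, -7), v(-22, -21))) - 63260 = (148537 - 2*(-8 + 24*(-7))) - 63260 = (148537 - 2*(-8 - 168)) - 63260 = (148537 - 2*(-176)) - 63260 = (148537 + 352) - 63260 = 148889 - 63260 = 85629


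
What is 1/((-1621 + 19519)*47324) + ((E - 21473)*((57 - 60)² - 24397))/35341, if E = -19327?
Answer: 842795676190576141/29934002008632 ≈ 28155.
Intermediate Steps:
1/((-1621 + 19519)*47324) + ((E - 21473)*((57 - 60)² - 24397))/35341 = 1/((-1621 + 19519)*47324) + ((-19327 - 21473)*((57 - 60)² - 24397))/35341 = (1/47324)/17898 - 40800*((-3)² - 24397)*(1/35341) = (1/17898)*(1/47324) - 40800*(9 - 24397)*(1/35341) = 1/847004952 - 40800*(-24388)*(1/35341) = 1/847004952 + 995030400*(1/35341) = 1/847004952 + 995030400/35341 = 842795676190576141/29934002008632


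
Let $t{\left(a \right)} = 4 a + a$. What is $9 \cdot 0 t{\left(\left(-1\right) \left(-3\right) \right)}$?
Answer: $0$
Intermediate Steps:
$t{\left(a \right)} = 5 a$
$9 \cdot 0 t{\left(\left(-1\right) \left(-3\right) \right)} = 9 \cdot 0 \cdot 5 \left(\left(-1\right) \left(-3\right)\right) = 0 \cdot 5 \cdot 3 = 0 \cdot 15 = 0$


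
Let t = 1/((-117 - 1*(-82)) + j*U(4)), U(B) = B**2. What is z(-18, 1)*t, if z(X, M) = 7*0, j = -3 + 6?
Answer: 0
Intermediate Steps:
j = 3
z(X, M) = 0
t = 1/13 (t = 1/((-117 - 1*(-82)) + 3*4**2) = 1/((-117 + 82) + 3*16) = 1/(-35 + 48) = 1/13 ≈ 0.076923)
z(-18, 1)*t = 0*(1/13) = 0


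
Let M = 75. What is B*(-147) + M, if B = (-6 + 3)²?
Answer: -1248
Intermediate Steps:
B = 9 (B = (-3)² = 9)
B*(-147) + M = 9*(-147) + 75 = -1323 + 75 = -1248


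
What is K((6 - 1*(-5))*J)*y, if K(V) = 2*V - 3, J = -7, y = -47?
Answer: 7379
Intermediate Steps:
K(V) = -3 + 2*V
K((6 - 1*(-5))*J)*y = (-3 + 2*((6 - 1*(-5))*(-7)))*(-47) = (-3 + 2*((6 + 5)*(-7)))*(-47) = (-3 + 2*(11*(-7)))*(-47) = (-3 + 2*(-77))*(-47) = (-3 - 154)*(-47) = -157*(-47) = 7379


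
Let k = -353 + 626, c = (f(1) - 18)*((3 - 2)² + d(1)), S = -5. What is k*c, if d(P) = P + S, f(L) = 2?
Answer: 13104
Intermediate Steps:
d(P) = -5 + P (d(P) = P - 5 = -5 + P)
c = 48 (c = (2 - 18)*((3 - 2)² + (-5 + 1)) = -16*(1² - 4) = -16*(1 - 4) = -16*(-3) = 48)
k = 273
k*c = 273*48 = 13104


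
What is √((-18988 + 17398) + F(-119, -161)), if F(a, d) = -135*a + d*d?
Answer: 2*√10099 ≈ 200.99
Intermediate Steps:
F(a, d) = d² - 135*a (F(a, d) = -135*a + d² = d² - 135*a)
√((-18988 + 17398) + F(-119, -161)) = √((-18988 + 17398) + ((-161)² - 135*(-119))) = √(-1590 + (25921 + 16065)) = √(-1590 + 41986) = √40396 = 2*√10099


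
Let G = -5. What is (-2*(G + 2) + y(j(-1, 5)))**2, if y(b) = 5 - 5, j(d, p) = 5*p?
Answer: 36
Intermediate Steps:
y(b) = 0
(-2*(G + 2) + y(j(-1, 5)))**2 = (-2*(-5 + 2) + 0)**2 = (-2*(-3) + 0)**2 = (6 + 0)**2 = 6**2 = 36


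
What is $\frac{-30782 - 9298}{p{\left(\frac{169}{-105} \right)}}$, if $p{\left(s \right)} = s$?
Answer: $\frac{4208400}{169} \approx 24902.0$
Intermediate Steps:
$\frac{-30782 - 9298}{p{\left(\frac{169}{-105} \right)}} = \frac{-30782 - 9298}{169 \frac{1}{-105}} = - \frac{40080}{169 \left(- \frac{1}{105}\right)} = - \frac{40080}{- \frac{169}{105}} = \left(-40080\right) \left(- \frac{105}{169}\right) = \frac{4208400}{169}$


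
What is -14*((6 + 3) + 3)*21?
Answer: -3528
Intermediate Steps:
-14*((6 + 3) + 3)*21 = -14*(9 + 3)*21 = -14*12*21 = -168*21 = -3528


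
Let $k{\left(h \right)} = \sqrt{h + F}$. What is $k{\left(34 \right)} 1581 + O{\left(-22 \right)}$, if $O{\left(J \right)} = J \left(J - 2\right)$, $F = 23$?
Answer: $528 + 1581 \sqrt{57} \approx 12464.0$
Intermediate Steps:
$O{\left(J \right)} = J \left(-2 + J\right)$
$k{\left(h \right)} = \sqrt{23 + h}$ ($k{\left(h \right)} = \sqrt{h + 23} = \sqrt{23 + h}$)
$k{\left(34 \right)} 1581 + O{\left(-22 \right)} = \sqrt{23 + 34} \cdot 1581 - 22 \left(-2 - 22\right) = \sqrt{57} \cdot 1581 - -528 = 1581 \sqrt{57} + 528 = 528 + 1581 \sqrt{57}$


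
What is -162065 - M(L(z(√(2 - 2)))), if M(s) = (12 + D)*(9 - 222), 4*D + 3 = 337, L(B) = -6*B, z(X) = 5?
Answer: -283447/2 ≈ -1.4172e+5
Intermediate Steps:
D = 167/2 (D = -¾ + (¼)*337 = -¾ + 337/4 = 167/2 ≈ 83.500)
M(s) = -40683/2 (M(s) = (12 + 167/2)*(9 - 222) = (191/2)*(-213) = -40683/2)
-162065 - M(L(z(√(2 - 2)))) = -162065 - 1*(-40683/2) = -162065 + 40683/2 = -283447/2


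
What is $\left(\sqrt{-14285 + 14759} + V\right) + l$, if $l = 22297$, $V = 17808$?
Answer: $40105 + \sqrt{474} \approx 40127.0$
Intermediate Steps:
$\left(\sqrt{-14285 + 14759} + V\right) + l = \left(\sqrt{-14285 + 14759} + 17808\right) + 22297 = \left(\sqrt{474} + 17808\right) + 22297 = \left(17808 + \sqrt{474}\right) + 22297 = 40105 + \sqrt{474}$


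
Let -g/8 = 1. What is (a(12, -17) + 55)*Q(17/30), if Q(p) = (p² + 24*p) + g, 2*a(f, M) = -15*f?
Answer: -37303/180 ≈ -207.24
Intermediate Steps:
g = -8 (g = -8*1 = -8)
a(f, M) = -15*f/2 (a(f, M) = (-15*f)/2 = -15*f/2)
Q(p) = -8 + p² + 24*p (Q(p) = (p² + 24*p) - 8 = -8 + p² + 24*p)
(a(12, -17) + 55)*Q(17/30) = (-15/2*12 + 55)*(-8 + (17/30)² + 24*(17/30)) = (-90 + 55)*(-8 + (17*(1/30))² + 24*(17*(1/30))) = -35*(-8 + (17/30)² + 24*(17/30)) = -35*(-8 + 289/900 + 68/5) = -35*5329/900 = -37303/180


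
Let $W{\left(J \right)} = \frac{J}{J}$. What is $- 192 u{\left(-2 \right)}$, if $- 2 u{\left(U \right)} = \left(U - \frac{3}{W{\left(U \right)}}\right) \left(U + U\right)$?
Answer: $1920$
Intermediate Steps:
$W{\left(J \right)} = 1$
$u{\left(U \right)} = - U \left(-3 + U\right)$ ($u{\left(U \right)} = - \frac{\left(U - \frac{3}{1}\right) \left(U + U\right)}{2} = - \frac{\left(U - 3\right) 2 U}{2} = - \frac{\left(-3 + U\right) 2 U}{2} = - \frac{2 U \left(-3 + U\right)}{2} = - U \left(-3 + U\right)$)
$- 192 u{\left(-2 \right)} = - 192 \left(- 2 \left(3 - -2\right)\right) = - 192 \left(- 2 \left(3 + 2\right)\right) = - 192 \left(\left(-2\right) 5\right) = \left(-192\right) \left(-10\right) = 1920$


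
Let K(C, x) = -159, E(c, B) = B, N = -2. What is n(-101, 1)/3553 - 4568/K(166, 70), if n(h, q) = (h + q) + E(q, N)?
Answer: 953758/33231 ≈ 28.701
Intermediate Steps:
n(h, q) = -2 + h + q (n(h, q) = (h + q) - 2 = -2 + h + q)
n(-101, 1)/3553 - 4568/K(166, 70) = (-2 - 101 + 1)/3553 - 4568/(-159) = -102*1/3553 - 4568*(-1/159) = -6/209 + 4568/159 = 953758/33231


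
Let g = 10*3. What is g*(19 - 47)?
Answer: -840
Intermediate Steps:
g = 30
g*(19 - 47) = 30*(19 - 47) = 30*(-28) = -840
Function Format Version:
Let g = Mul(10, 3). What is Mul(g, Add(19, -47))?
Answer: -840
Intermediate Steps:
g = 30
Mul(g, Add(19, -47)) = Mul(30, Add(19, -47)) = Mul(30, -28) = -840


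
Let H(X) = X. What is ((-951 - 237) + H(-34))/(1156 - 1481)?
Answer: 94/25 ≈ 3.7600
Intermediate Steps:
((-951 - 237) + H(-34))/(1156 - 1481) = ((-951 - 237) - 34)/(1156 - 1481) = (-1188 - 34)/(-325) = -1222*(-1/325) = 94/25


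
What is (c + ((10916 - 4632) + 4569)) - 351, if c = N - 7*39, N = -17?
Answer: 10212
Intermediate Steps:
c = -290 (c = -17 - 7*39 = -17 - 273 = -290)
(c + ((10916 - 4632) + 4569)) - 351 = (-290 + ((10916 - 4632) + 4569)) - 351 = (-290 + (6284 + 4569)) - 351 = (-290 + 10853) - 351 = 10563 - 351 = 10212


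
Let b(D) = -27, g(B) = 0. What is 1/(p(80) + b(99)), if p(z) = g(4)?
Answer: -1/27 ≈ -0.037037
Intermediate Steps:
p(z) = 0
1/(p(80) + b(99)) = 1/(0 - 27) = 1/(-27) = -1/27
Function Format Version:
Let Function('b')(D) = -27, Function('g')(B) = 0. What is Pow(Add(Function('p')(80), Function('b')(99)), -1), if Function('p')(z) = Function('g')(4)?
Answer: Rational(-1, 27) ≈ -0.037037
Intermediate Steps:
Function('p')(z) = 0
Pow(Add(Function('p')(80), Function('b')(99)), -1) = Pow(Add(0, -27), -1) = Pow(-27, -1) = Rational(-1, 27)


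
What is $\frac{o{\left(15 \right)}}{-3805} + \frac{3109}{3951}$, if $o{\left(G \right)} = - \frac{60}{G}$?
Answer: $\frac{11845549}{15033555} \approx 0.78794$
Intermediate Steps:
$\frac{o{\left(15 \right)}}{-3805} + \frac{3109}{3951} = \frac{\left(-60\right) \frac{1}{15}}{-3805} + \frac{3109}{3951} = \left(-60\right) \frac{1}{15} \left(- \frac{1}{3805}\right) + 3109 \cdot \frac{1}{3951} = \left(-4\right) \left(- \frac{1}{3805}\right) + \frac{3109}{3951} = \frac{4}{3805} + \frac{3109}{3951} = \frac{11845549}{15033555}$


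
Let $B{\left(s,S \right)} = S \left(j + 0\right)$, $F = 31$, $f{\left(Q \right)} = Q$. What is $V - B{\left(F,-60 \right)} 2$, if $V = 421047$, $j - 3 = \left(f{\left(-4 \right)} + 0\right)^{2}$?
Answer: $423327$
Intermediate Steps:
$j = 19$ ($j = 3 + \left(-4 + 0\right)^{2} = 3 + \left(-4\right)^{2} = 3 + 16 = 19$)
$B{\left(s,S \right)} = 19 S$ ($B{\left(s,S \right)} = S \left(19 + 0\right) = S 19 = 19 S$)
$V - B{\left(F,-60 \right)} 2 = 421047 - 19 \left(-60\right) 2 = 421047 - \left(-1140\right) 2 = 421047 - -2280 = 421047 + 2280 = 423327$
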